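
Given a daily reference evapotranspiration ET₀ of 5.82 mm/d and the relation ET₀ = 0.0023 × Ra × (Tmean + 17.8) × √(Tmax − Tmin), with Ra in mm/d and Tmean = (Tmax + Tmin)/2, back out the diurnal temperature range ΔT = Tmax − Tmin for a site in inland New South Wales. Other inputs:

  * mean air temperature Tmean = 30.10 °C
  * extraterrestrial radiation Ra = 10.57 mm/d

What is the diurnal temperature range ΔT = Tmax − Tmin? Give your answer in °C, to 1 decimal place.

√ΔT = ET₀ / [0.0023 × Ra × (Tmean+17.8)] = 5.82 / (0.0023 × 10.57 × 47.90) = 4.9979
ΔT = 4.9979² = 24.979 °C

25.0 °C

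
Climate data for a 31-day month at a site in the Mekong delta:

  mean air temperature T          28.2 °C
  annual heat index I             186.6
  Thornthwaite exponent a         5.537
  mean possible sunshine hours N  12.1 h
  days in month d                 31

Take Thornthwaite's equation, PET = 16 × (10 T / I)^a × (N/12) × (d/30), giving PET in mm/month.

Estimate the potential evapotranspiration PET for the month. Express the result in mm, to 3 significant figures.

10T/I = 10 × 28.2 / 186.6 = 1.5113
(10T/I)^a = 1.5113^5.537 = 9.8416
Uncorrected PET = 16 × 9.8416 = 157.466 mm
Correction = (N/12)(d/30) = (12.1/12)(31/30) = 1.0419
PET = 157.466 × 1.0419 = 164.064 mm/month

164 mm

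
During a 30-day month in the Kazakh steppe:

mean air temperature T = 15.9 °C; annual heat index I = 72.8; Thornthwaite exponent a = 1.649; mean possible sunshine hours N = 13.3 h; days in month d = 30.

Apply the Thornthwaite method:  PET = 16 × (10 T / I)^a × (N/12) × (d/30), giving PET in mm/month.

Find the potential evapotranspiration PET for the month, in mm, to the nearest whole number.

64 mm

10T/I = 10 × 15.9 / 72.8 = 2.1841
(10T/I)^a = 2.1841^1.649 = 3.6263
Uncorrected PET = 16 × 3.6263 = 58.021 mm
Correction = (N/12)(d/30) = (13.3/12)(30/30) = 1.1083
PET = 58.021 × 1.1083 = 64.305 mm/month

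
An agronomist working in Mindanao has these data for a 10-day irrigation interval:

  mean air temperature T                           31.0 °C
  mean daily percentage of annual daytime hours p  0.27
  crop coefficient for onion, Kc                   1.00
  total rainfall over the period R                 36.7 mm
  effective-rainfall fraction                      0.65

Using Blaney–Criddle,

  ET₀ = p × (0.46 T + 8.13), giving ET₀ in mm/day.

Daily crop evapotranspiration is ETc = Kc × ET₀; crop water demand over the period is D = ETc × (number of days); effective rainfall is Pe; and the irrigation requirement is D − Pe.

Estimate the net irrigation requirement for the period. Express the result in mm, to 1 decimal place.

ET₀ = 0.27 × (0.46 × 31.0 + 8.13) = 0.27 × 22.390 = 6.0453 mm/d
ETc = Kc × ET₀ = 1.00 × 6.0453 = 6.0453 mm/d
Crop demand D = ETc × 10 d = 6.0453 × 10 = 60.453 mm
Pe = 0.65 × 36.7 = 23.855 mm
D − Pe = 60.453 − 23.855 = 36.598 mm

36.6 mm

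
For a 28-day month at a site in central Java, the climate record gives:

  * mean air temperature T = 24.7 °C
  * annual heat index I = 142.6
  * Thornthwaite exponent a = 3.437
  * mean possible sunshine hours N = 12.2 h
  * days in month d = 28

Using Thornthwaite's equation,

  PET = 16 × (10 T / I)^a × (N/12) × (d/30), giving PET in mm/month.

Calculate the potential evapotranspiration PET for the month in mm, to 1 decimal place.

100.3 mm

10T/I = 10 × 24.7 / 142.6 = 1.7321
(10T/I)^a = 1.7321^3.437 = 6.6066
Uncorrected PET = 16 × 6.6066 = 105.706 mm
Correction = (N/12)(d/30) = (12.2/12)(28/30) = 0.9489
PET = 105.706 × 0.9489 = 100.304 mm/month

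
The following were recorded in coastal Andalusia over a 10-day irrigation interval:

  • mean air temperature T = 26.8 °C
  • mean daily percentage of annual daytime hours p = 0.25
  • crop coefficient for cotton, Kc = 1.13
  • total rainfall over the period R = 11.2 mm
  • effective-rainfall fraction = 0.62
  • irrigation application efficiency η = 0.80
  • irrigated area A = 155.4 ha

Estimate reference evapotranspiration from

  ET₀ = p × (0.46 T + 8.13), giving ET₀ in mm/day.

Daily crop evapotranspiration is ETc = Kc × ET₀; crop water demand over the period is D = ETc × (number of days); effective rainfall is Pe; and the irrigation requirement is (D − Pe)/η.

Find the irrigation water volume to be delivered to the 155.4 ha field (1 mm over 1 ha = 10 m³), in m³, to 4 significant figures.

ET₀ = 0.25 × (0.46 × 26.8 + 8.13) = 0.25 × 20.458 = 5.1145 mm/d
ETc = Kc × ET₀ = 1.13 × 5.1145 = 5.7794 mm/d
Crop demand D = ETc × 10 d = 5.7794 × 10 = 57.794 mm
Pe = 0.62 × 11.2 = 6.944 mm
D − Pe = 57.794 − 6.944 = 50.850 mm
Gross irrigation = 50.850 / 0.80 = 63.563 mm
Volume = 63.563 mm × 155.4 ha × 10 = 98776.9 m³

98780 m³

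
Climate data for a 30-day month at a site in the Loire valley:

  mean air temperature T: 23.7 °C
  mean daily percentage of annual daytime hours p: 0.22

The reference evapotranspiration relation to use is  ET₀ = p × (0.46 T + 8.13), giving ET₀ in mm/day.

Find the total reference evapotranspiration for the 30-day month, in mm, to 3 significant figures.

126 mm

ET₀ = 0.22 × (0.46 × 23.7 + 8.13) = 0.22 × 19.032 = 4.1870 mm/d
Monthly total = 4.1870 × 30 = 125.610 mm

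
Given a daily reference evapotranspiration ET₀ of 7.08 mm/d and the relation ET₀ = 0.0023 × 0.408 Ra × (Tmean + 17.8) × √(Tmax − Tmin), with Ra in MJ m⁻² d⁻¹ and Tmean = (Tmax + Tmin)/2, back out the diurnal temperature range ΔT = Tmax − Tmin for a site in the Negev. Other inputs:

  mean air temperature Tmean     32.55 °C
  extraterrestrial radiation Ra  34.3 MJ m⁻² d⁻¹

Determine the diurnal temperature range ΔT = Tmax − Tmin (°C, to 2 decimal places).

19.09 °C

√ΔT = ET₀ / [0.0023 × 0.408 × Ra × (Tmean+17.8)] = 7.08 / (0.0023 × 13.9944 × 50.35) = 4.3687
ΔT = 4.3687² = 19.086 °C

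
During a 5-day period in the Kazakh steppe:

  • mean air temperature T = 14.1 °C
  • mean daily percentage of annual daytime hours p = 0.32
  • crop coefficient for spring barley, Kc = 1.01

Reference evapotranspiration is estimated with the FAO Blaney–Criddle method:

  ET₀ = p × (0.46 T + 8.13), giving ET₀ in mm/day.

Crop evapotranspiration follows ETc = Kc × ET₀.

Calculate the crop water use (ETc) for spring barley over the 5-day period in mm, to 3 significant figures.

23.6 mm

ET₀ = 0.32 × (0.46 × 14.1 + 8.13) = 0.32 × 14.616 = 4.6771 mm/d
ETc = Kc × ET₀ = 1.01 × 4.6771 = 4.7239 mm/d
Over 5 days: 4.7239 × 5 = 23.620 mm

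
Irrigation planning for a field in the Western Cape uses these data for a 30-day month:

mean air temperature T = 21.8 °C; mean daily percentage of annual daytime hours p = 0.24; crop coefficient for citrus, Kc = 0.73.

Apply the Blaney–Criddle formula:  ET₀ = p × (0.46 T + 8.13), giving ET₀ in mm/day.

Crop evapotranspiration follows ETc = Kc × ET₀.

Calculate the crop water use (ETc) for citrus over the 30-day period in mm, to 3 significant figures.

95.4 mm

ET₀ = 0.24 × (0.46 × 21.8 + 8.13) = 0.24 × 18.158 = 4.3579 mm/d
ETc = Kc × ET₀ = 0.73 × 4.3579 = 3.1813 mm/d
Over 30 days: 3.1813 × 30 = 95.439 mm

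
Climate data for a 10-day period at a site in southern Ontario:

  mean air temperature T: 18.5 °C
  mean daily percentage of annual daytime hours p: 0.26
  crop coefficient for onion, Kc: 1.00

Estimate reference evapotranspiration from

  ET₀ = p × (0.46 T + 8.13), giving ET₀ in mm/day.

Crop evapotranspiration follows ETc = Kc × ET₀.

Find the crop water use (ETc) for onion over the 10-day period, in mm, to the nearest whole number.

43 mm

ET₀ = 0.26 × (0.46 × 18.5 + 8.13) = 0.26 × 16.640 = 4.3264 mm/d
ETc = Kc × ET₀ = 1.00 × 4.3264 = 4.3264 mm/d
Over 10 days: 4.3264 × 10 = 43.264 mm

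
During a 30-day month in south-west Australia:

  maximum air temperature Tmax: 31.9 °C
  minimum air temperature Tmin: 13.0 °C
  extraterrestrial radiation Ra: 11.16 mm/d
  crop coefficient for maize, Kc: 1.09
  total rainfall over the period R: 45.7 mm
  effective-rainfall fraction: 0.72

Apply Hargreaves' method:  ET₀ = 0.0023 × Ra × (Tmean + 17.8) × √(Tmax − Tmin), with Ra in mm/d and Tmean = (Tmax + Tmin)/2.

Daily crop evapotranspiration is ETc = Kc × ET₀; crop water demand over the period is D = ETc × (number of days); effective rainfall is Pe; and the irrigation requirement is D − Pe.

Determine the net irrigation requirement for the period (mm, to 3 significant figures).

114 mm

Tmean = (31.9 + 13.0)/2 = 22.45 °C
ET₀ = 0.0023 × 11.16 × (22.45 + 17.8) × √18.9 = 0.0023 × 11.16 × 40.25 × 4.3474 = 4.4915 mm/d
ETc = Kc × ET₀ = 1.09 × 4.4915 = 4.8957 mm/d
Crop demand D = ETc × 30 d = 4.8957 × 30 = 146.871 mm
Pe = 0.72 × 45.7 = 32.904 mm
D − Pe = 146.871 − 32.904 = 113.967 mm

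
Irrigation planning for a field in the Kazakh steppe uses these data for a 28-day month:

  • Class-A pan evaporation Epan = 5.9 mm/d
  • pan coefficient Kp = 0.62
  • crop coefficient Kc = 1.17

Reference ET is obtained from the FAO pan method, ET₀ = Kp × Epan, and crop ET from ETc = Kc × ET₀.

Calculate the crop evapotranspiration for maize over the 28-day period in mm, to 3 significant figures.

ET₀ = 0.62 × 5.9 = 3.6580 mm/d
ETc = Kc × ET₀ = 1.17 × 3.6580 = 4.2799 mm/d
Over 28 days: 4.2799 × 28 = 119.837 mm

120 mm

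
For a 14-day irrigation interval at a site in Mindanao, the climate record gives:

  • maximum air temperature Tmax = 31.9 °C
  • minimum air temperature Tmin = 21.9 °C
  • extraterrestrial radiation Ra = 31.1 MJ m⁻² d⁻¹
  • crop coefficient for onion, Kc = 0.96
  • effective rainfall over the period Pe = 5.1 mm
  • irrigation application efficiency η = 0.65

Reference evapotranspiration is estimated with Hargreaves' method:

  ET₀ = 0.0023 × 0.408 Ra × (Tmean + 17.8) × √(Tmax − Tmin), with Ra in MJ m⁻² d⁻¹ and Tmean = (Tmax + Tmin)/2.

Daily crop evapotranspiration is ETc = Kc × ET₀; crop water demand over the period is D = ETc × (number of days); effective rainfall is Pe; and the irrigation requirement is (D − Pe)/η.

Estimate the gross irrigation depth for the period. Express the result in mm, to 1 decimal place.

77.5 mm

Tmean = (31.9 + 21.9)/2 = 26.90 °C
0.408 Ra = 0.408 × 31.1 = 12.6888 mm/d equivalent
ET₀ = 0.0023 × 12.6888 × (26.90 + 17.8) × √10.0 = 0.0023 × 12.6888 × 44.70 × 3.1623 = 4.1253 mm/d
ETc = Kc × ET₀ = 0.96 × 4.1253 = 3.9603 mm/d
Crop demand D = ETc × 14 d = 3.9603 × 14 = 55.444 mm
D − Pe = 55.444 − 5.1 = 50.344 mm
Gross irrigation = 50.344 / 0.65 = 77.452 mm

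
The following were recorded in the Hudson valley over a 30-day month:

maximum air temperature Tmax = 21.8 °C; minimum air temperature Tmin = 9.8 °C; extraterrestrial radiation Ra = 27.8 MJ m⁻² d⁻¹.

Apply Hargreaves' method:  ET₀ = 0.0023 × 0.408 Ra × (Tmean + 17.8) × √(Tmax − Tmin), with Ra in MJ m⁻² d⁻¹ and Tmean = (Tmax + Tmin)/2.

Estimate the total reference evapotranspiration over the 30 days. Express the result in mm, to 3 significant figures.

91.1 mm

Tmean = (21.8 + 9.8)/2 = 15.80 °C
0.408 Ra = 0.408 × 27.8 = 11.3424 mm/d equivalent
ET₀ = 0.0023 × 11.3424 × (15.80 + 17.8) × √12.0 = 0.0023 × 11.3424 × 33.60 × 3.4641 = 3.0364 mm/d
Over 30 days: 3.0364 × 30 = 91.092 mm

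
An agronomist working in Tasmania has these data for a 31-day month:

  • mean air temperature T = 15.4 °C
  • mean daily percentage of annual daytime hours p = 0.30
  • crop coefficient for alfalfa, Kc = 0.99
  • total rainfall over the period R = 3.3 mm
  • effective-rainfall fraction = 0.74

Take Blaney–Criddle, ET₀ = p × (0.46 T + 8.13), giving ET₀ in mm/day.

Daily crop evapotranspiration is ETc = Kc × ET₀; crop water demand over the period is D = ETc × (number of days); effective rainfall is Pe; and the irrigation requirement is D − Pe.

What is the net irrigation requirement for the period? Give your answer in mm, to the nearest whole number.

138 mm

ET₀ = 0.30 × (0.46 × 15.4 + 8.13) = 0.30 × 15.214 = 4.5642 mm/d
ETc = Kc × ET₀ = 0.99 × 4.5642 = 4.5186 mm/d
Crop demand D = ETc × 31 d = 4.5186 × 31 = 140.077 mm
Pe = 0.74 × 3.3 = 2.442 mm
D − Pe = 140.077 − 2.442 = 137.635 mm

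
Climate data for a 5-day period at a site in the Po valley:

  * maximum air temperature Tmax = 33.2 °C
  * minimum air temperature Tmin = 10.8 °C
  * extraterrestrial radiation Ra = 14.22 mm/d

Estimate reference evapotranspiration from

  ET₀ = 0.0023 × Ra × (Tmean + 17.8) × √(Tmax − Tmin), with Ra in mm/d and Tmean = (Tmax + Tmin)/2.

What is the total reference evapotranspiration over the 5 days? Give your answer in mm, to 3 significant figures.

30.8 mm

Tmean = (33.2 + 10.8)/2 = 22.00 °C
ET₀ = 0.0023 × 14.22 × (22.00 + 17.8) × √22.4 = 0.0023 × 14.22 × 39.80 × 4.7329 = 6.1608 mm/d
Over 5 days: 6.1608 × 5 = 30.804 mm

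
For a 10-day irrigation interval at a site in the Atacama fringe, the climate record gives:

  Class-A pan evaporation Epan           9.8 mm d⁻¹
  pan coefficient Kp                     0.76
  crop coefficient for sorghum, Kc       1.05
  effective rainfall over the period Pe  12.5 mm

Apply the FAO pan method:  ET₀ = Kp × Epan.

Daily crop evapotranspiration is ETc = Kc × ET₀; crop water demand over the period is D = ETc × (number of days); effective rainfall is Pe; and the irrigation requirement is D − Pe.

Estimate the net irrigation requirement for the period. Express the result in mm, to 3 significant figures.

ET₀ = 0.76 × 9.8 = 7.4480 mm/d
ETc = Kc × ET₀ = 1.05 × 7.4480 = 7.8204 mm/d
Crop demand D = ETc × 10 d = 7.8204 × 10 = 78.204 mm
D − Pe = 78.204 − 12.5 = 65.704 mm

65.7 mm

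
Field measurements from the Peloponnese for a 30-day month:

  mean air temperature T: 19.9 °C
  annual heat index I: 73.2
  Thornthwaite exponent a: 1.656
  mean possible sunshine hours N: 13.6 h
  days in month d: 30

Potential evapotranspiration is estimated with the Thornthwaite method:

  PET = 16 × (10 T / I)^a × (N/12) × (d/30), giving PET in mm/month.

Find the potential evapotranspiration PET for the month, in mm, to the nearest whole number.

95 mm

10T/I = 10 × 19.9 / 73.2 = 2.7186
(10T/I)^a = 2.7186^1.656 = 5.2393
Uncorrected PET = 16 × 5.2393 = 83.829 mm
Correction = (N/12)(d/30) = (13.6/12)(30/30) = 1.1333
PET = 83.829 × 1.1333 = 95.003 mm/month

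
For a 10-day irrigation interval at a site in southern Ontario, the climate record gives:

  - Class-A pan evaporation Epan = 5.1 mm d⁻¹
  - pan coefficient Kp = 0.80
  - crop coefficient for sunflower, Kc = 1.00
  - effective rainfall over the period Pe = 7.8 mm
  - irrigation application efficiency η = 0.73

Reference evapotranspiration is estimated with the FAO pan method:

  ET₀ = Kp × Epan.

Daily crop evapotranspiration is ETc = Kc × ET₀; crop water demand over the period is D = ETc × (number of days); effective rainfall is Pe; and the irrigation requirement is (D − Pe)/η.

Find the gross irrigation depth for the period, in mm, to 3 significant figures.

45.2 mm

ET₀ = 0.80 × 5.1 = 4.0800 mm/d
ETc = Kc × ET₀ = 1.00 × 4.0800 = 4.0800 mm/d
Crop demand D = ETc × 10 d = 4.0800 × 10 = 40.800 mm
D − Pe = 40.800 − 7.8 = 33.000 mm
Gross irrigation = 33.000 / 0.73 = 45.205 mm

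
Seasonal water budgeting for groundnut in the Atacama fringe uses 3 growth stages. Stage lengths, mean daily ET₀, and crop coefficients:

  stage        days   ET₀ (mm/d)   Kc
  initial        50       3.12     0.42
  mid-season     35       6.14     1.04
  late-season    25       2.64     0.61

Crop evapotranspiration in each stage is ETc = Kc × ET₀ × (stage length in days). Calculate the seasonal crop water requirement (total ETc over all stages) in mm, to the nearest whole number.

initial: 0.42 × 3.12 × 50 = 65.52 mm
mid-season: 1.04 × 6.14 × 35 = 223.50 mm
late-season: 0.61 × 2.64 × 25 = 40.26 mm
Seasonal total = 329.28 mm

329 mm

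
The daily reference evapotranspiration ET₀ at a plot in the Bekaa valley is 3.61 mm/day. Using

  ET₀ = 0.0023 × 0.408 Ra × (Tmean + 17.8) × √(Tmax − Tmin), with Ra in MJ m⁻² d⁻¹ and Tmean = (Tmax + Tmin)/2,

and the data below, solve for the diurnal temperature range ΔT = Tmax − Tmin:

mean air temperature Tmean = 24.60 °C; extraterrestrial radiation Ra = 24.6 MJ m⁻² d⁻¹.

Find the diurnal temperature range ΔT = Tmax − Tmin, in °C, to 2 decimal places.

13.60 °C

√ΔT = ET₀ / [0.0023 × 0.408 × Ra × (Tmean+17.8)] = 3.61 / (0.0023 × 10.0368 × 42.40) = 3.6882
ΔT = 3.6882² = 13.603 °C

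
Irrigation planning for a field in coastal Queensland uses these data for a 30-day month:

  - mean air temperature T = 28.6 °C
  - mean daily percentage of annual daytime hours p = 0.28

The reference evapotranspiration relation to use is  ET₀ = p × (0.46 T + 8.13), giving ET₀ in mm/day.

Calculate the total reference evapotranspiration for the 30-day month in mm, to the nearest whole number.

179 mm

ET₀ = 0.28 × (0.46 × 28.6 + 8.13) = 0.28 × 21.286 = 5.9601 mm/d
Monthly total = 5.9601 × 30 = 178.803 mm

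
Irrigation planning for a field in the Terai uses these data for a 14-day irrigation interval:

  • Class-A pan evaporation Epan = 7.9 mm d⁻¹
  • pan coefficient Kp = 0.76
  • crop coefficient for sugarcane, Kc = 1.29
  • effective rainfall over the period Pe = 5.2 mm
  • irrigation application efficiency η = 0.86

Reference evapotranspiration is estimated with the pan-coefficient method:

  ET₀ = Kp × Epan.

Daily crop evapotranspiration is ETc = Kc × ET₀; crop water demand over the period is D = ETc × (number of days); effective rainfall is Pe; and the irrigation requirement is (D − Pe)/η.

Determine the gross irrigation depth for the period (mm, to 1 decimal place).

120.0 mm

ET₀ = 0.76 × 7.9 = 6.0040 mm/d
ETc = Kc × ET₀ = 1.29 × 6.0040 = 7.7452 mm/d
Crop demand D = ETc × 14 d = 7.7452 × 14 = 108.433 mm
D − Pe = 108.433 − 5.2 = 103.233 mm
Gross irrigation = 103.233 / 0.86 = 120.038 mm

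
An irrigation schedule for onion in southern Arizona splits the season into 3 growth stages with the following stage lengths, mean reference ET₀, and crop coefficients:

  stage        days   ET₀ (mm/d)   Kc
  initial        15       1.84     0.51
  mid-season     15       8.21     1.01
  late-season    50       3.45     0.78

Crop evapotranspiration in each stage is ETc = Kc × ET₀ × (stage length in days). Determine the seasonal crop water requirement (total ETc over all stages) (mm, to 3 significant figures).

initial: 0.51 × 1.84 × 15 = 14.08 mm
mid-season: 1.01 × 8.21 × 15 = 124.38 mm
late-season: 0.78 × 3.45 × 50 = 134.55 mm
Seasonal total = 273.01 mm

273 mm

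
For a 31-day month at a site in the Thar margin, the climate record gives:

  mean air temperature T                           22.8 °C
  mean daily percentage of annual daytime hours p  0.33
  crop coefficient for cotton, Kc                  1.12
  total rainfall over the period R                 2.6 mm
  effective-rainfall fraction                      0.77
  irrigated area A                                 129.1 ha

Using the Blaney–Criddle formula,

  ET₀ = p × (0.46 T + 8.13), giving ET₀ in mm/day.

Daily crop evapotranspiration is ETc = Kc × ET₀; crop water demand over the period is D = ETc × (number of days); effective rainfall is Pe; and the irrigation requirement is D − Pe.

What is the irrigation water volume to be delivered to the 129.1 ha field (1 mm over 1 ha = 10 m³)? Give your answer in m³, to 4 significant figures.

272800 m³

ET₀ = 0.33 × (0.46 × 22.8 + 8.13) = 0.33 × 18.618 = 6.1439 mm/d
ETc = Kc × ET₀ = 1.12 × 6.1439 = 6.8812 mm/d
Crop demand D = ETc × 31 d = 6.8812 × 31 = 213.317 mm
Pe = 0.77 × 2.6 = 2.002 mm
D − Pe = 213.317 − 2.002 = 211.315 mm
Volume = 211.315 mm × 129.1 ha × 10 = 272807.7 m³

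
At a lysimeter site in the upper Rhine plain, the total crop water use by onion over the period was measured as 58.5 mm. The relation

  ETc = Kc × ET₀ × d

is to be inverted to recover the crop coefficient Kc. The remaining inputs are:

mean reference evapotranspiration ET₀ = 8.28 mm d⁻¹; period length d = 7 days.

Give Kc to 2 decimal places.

ETc = Kc × ET₀ × d  ⇒  Kc = ETc / (ET₀ × d)
Kc = 58.5 / (8.28 × 7) = 58.5 / 57.96 = 1.0093

1.01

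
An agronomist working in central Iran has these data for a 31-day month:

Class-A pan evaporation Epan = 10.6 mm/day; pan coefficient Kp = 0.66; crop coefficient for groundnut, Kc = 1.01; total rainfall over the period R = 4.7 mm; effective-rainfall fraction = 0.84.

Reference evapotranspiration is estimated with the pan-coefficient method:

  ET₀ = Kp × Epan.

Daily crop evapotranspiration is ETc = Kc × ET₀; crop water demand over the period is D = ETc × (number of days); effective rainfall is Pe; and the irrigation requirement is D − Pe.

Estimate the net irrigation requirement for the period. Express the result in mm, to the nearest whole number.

ET₀ = 0.66 × 10.6 = 6.9960 mm/d
ETc = Kc × ET₀ = 1.01 × 6.9960 = 7.0660 mm/d
Crop demand D = ETc × 31 d = 7.0660 × 31 = 219.046 mm
Pe = 0.84 × 4.7 = 3.948 mm
D − Pe = 219.046 − 3.948 = 215.098 mm

215 mm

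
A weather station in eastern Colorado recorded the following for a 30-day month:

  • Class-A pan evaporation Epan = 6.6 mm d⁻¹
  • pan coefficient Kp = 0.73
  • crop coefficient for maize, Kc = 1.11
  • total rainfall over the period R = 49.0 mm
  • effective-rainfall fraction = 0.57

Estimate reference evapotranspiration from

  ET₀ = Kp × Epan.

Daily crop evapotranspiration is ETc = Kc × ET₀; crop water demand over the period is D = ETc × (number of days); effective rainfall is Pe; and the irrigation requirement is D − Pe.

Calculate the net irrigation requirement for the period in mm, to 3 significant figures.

133 mm

ET₀ = 0.73 × 6.6 = 4.8180 mm/d
ETc = Kc × ET₀ = 1.11 × 4.8180 = 5.3480 mm/d
Crop demand D = ETc × 30 d = 5.3480 × 30 = 160.440 mm
Pe = 0.57 × 49.0 = 27.930 mm
D − Pe = 160.440 − 27.930 = 132.510 mm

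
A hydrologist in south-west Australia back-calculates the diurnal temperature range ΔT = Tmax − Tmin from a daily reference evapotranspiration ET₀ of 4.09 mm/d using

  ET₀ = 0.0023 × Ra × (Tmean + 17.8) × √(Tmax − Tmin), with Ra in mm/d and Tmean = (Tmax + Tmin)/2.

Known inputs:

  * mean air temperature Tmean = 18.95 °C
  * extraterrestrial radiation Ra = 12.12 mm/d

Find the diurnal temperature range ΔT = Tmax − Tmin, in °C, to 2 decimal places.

√ΔT = ET₀ / [0.0023 × Ra × (Tmean+17.8)] = 4.09 / (0.0023 × 12.12 × 36.75) = 3.9924
ΔT = 3.9924² = 15.939 °C

15.94 °C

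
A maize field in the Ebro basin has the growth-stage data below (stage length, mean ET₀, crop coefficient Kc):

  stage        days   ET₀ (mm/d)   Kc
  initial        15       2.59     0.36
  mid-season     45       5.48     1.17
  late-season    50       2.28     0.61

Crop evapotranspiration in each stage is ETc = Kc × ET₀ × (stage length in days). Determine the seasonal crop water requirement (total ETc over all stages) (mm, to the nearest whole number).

372 mm

initial: 0.36 × 2.59 × 15 = 13.99 mm
mid-season: 1.17 × 5.48 × 45 = 288.52 mm
late-season: 0.61 × 2.28 × 50 = 69.54 mm
Seasonal total = 372.05 mm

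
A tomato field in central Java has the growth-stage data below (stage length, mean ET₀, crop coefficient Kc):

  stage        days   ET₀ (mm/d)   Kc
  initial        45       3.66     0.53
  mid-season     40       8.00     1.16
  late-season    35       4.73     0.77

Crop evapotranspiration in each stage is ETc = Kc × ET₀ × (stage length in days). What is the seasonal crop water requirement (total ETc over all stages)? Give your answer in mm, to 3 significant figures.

586 mm

initial: 0.53 × 3.66 × 45 = 87.29 mm
mid-season: 1.16 × 8.00 × 40 = 371.20 mm
late-season: 0.77 × 4.73 × 35 = 127.47 mm
Seasonal total = 585.96 mm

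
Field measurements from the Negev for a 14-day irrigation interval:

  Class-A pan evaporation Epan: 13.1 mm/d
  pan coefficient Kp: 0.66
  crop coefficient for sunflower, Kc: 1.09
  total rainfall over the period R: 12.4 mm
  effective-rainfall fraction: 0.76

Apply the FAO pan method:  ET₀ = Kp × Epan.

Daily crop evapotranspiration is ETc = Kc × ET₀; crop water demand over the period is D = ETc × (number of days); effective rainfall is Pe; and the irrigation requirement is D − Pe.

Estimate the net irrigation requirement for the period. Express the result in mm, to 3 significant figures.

ET₀ = 0.66 × 13.1 = 8.6460 mm/d
ETc = Kc × ET₀ = 1.09 × 8.6460 = 9.4241 mm/d
Crop demand D = ETc × 14 d = 9.4241 × 14 = 131.937 mm
Pe = 0.76 × 12.4 = 9.424 mm
D − Pe = 131.937 − 9.424 = 122.513 mm

123 mm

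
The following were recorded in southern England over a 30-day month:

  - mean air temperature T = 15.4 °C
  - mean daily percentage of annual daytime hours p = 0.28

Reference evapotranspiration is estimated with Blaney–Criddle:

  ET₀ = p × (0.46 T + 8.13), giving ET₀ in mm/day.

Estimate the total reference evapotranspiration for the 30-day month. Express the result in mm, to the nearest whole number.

128 mm

ET₀ = 0.28 × (0.46 × 15.4 + 8.13) = 0.28 × 15.214 = 4.2599 mm/d
Monthly total = 4.2599 × 30 = 127.797 mm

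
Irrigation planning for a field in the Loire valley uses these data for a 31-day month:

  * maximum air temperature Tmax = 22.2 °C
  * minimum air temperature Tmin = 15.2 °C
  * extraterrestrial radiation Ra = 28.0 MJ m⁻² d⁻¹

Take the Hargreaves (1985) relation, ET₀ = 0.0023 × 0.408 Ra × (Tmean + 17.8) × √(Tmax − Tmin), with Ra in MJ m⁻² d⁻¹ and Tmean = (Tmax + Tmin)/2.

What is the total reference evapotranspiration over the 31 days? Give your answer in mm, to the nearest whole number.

Tmean = (22.2 + 15.2)/2 = 18.70 °C
0.408 Ra = 0.408 × 28.0 = 11.4240 mm/d equivalent
ET₀ = 0.0023 × 11.4240 × (18.70 + 17.8) × √7.0 = 0.0023 × 11.4240 × 36.50 × 2.6458 = 2.5374 mm/d
Over 31 days: 2.5374 × 31 = 78.659 mm

79 mm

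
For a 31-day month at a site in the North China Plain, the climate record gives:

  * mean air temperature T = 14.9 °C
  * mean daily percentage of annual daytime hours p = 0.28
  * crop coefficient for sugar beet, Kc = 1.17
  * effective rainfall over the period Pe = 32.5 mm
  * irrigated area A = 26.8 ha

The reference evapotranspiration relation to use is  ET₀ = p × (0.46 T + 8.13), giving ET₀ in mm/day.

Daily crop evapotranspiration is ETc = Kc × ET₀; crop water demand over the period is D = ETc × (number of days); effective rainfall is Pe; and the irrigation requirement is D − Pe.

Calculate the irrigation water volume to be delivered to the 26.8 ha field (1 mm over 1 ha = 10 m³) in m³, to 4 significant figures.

ET₀ = 0.28 × (0.46 × 14.9 + 8.13) = 0.28 × 14.984 = 4.1955 mm/d
ETc = Kc × ET₀ = 1.17 × 4.1955 = 4.9087 mm/d
Crop demand D = ETc × 31 d = 4.9087 × 31 = 152.170 mm
D − Pe = 152.170 − 32.5 = 119.670 mm
Volume = 119.670 mm × 26.8 ha × 10 = 32071.6 m³

32070 m³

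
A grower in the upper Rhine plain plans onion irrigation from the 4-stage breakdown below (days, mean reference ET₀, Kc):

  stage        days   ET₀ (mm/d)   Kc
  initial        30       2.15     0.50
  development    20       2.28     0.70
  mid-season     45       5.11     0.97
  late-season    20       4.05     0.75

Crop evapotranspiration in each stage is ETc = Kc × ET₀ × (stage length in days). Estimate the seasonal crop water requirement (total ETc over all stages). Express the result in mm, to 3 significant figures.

348 mm

initial: 0.50 × 2.15 × 30 = 32.25 mm
development: 0.70 × 2.28 × 20 = 31.92 mm
mid-season: 0.97 × 5.11 × 45 = 223.05 mm
late-season: 0.75 × 4.05 × 20 = 60.75 mm
Seasonal total = 347.97 mm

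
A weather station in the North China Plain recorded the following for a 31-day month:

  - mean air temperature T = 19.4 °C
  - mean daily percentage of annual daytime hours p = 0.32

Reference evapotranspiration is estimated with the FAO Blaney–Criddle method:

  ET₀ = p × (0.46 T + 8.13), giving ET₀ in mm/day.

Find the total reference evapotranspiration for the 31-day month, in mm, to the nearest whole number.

ET₀ = 0.32 × (0.46 × 19.4 + 8.13) = 0.32 × 17.054 = 5.4573 mm/d
Monthly total = 5.4573 × 31 = 169.176 mm

169 mm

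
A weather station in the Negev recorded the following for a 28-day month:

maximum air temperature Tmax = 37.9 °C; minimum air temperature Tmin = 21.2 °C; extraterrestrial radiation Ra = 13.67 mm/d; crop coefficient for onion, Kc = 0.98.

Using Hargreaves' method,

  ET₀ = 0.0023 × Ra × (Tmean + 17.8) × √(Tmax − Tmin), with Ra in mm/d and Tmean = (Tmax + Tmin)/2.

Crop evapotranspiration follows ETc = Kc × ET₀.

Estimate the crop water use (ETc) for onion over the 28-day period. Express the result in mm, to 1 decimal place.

Tmean = (37.9 + 21.2)/2 = 29.55 °C
ET₀ = 0.0023 × 13.67 × (29.55 + 17.8) × √16.7 = 0.0023 × 13.67 × 47.35 × 4.0866 = 6.0838 mm/d
ETc = Kc × ET₀ = 0.98 × 6.0838 = 5.9621 mm/d
Over 28 days: 5.9621 × 28 = 166.939 mm

166.9 mm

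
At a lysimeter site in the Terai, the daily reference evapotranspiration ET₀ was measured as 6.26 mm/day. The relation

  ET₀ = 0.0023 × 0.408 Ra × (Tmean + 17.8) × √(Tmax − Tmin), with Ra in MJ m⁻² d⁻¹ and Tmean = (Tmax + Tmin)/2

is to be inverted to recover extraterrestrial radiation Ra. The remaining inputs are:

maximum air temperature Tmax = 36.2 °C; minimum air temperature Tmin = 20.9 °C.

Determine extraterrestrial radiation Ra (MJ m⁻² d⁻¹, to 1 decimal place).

Tmean = (36.2+20.9)/2 = 28.55 °C; ΔT = 15.3
Ra = ET₀ / [0.0023 × 0.408 × (Tmean+17.8) × √ΔT]
   = 6.26 / (0.0023 × 0.408 × 46.35 × 3.9115) = 36.795 MJ m⁻² d⁻¹

36.8 MJ m⁻² d⁻¹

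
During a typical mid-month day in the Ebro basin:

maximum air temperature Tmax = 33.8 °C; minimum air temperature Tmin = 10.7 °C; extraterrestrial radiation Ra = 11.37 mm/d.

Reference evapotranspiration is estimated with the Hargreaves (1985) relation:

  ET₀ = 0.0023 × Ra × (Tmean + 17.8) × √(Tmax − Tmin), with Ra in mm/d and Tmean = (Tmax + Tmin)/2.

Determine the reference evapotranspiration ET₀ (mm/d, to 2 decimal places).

5.03 mm/d

Tmean = (33.8 + 10.7)/2 = 22.25 °C
ET₀ = 0.0023 × 11.37 × (22.25 + 17.8) × √23.1 = 0.0023 × 11.37 × 40.05 × 4.8062 = 5.0338 mm/d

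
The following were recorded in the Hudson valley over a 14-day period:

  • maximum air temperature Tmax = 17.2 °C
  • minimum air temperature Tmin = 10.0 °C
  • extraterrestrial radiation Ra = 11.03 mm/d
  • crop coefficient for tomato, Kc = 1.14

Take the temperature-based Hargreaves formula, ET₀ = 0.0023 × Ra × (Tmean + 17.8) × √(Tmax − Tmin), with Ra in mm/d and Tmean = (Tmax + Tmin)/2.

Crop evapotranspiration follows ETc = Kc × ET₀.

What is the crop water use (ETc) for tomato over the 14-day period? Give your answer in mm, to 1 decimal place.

34.1 mm

Tmean = (17.2 + 10.0)/2 = 13.60 °C
ET₀ = 0.0023 × 11.03 × (13.60 + 17.8) × √7.2 = 0.0023 × 11.03 × 31.40 × 2.6833 = 2.1375 mm/d
ETc = Kc × ET₀ = 1.14 × 2.1375 = 2.4368 mm/d
Over 14 days: 2.4368 × 14 = 34.115 mm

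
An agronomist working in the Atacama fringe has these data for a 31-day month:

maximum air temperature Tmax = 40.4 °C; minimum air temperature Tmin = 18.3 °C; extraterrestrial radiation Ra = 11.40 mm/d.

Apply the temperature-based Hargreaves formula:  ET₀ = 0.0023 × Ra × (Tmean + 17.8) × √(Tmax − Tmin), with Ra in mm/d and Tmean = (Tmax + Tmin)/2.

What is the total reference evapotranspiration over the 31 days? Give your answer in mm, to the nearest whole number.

Tmean = (40.4 + 18.3)/2 = 29.35 °C
ET₀ = 0.0023 × 11.40 × (29.35 + 17.8) × √22.1 = 0.0023 × 11.40 × 47.15 × 4.7011 = 5.8118 mm/d
Over 31 days: 5.8118 × 31 = 180.166 mm

180 mm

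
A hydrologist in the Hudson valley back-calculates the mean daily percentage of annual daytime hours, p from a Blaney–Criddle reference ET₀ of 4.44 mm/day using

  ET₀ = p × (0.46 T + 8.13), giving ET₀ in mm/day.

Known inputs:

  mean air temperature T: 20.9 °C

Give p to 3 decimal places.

p = ET₀ / (0.46 T + 8.13) = 4.44 / (0.46 × 20.9 + 8.13) = 4.44 / 17.744 = 0.2502

0.250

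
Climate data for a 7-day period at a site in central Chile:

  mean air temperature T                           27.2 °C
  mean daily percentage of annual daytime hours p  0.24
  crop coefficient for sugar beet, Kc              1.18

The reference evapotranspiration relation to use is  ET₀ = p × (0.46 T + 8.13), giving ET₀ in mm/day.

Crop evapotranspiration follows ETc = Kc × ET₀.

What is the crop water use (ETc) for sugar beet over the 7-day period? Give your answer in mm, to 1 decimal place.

40.9 mm

ET₀ = 0.24 × (0.46 × 27.2 + 8.13) = 0.24 × 20.642 = 4.9541 mm/d
ETc = Kc × ET₀ = 1.18 × 4.9541 = 5.8458 mm/d
Over 7 days: 5.8458 × 7 = 40.921 mm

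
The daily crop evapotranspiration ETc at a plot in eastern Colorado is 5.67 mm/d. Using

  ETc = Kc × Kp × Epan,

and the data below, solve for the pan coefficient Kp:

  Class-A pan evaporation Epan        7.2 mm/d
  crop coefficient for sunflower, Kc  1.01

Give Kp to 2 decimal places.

ETc = Kc × Kp × Epan  ⇒  Kp = ETc / (Kc × Epan)
Kp = 5.67 / (1.01 × 7.2) = 5.67 / 7.272 = 0.7797

0.78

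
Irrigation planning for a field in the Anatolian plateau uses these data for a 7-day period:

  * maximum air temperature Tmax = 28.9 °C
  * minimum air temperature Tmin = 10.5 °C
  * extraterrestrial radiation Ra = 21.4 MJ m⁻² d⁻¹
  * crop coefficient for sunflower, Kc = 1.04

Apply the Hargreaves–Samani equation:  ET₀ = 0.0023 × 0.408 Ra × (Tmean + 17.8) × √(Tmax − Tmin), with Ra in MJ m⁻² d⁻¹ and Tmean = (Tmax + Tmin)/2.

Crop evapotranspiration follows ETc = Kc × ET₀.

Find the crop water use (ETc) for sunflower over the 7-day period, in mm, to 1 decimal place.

Tmean = (28.9 + 10.5)/2 = 19.70 °C
0.408 Ra = 0.408 × 21.4 = 8.7312 mm/d equivalent
ET₀ = 0.0023 × 8.7312 × (19.70 + 17.8) × √18.4 = 0.0023 × 8.7312 × 37.50 × 4.2895 = 3.2303 mm/d
ETc = Kc × ET₀ = 1.04 × 3.2303 = 3.3595 mm/d
Over 7 days: 3.3595 × 7 = 23.517 mm

23.5 mm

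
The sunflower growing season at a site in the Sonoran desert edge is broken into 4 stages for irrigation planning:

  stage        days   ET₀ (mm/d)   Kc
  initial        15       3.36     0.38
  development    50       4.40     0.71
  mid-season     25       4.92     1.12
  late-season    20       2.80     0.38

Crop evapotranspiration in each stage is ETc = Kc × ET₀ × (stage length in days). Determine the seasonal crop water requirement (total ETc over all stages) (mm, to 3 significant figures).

334 mm

initial: 0.38 × 3.36 × 15 = 19.15 mm
development: 0.71 × 4.40 × 50 = 156.20 mm
mid-season: 1.12 × 4.92 × 25 = 137.76 mm
late-season: 0.38 × 2.80 × 20 = 21.28 mm
Seasonal total = 334.39 mm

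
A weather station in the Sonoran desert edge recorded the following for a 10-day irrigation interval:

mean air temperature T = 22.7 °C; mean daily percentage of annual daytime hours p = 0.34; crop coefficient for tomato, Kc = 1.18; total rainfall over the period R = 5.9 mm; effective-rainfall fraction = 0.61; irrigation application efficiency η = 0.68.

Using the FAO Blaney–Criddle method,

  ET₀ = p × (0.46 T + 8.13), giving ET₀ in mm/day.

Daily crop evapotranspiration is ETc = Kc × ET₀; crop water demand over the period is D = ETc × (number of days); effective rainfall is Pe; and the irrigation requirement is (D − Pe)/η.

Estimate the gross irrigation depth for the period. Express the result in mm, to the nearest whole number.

ET₀ = 0.34 × (0.46 × 22.7 + 8.13) = 0.34 × 18.572 = 6.3145 mm/d
ETc = Kc × ET₀ = 1.18 × 6.3145 = 7.4511 mm/d
Crop demand D = ETc × 10 d = 7.4511 × 10 = 74.511 mm
Pe = 0.61 × 5.9 = 3.599 mm
D − Pe = 74.511 − 3.599 = 70.912 mm
Gross irrigation = 70.912 / 0.68 = 104.282 mm

104 mm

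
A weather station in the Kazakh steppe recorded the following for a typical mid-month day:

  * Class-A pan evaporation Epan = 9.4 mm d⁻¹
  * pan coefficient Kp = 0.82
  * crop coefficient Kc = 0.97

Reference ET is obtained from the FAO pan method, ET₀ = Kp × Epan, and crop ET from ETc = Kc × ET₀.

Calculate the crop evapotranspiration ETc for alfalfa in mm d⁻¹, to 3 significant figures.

ET₀ = 0.82 × 9.4 = 7.7080 mm/d
ETc = Kc × ET₀ = 0.97 × 7.7080 = 7.4768 mm/d

7.48 mm d⁻¹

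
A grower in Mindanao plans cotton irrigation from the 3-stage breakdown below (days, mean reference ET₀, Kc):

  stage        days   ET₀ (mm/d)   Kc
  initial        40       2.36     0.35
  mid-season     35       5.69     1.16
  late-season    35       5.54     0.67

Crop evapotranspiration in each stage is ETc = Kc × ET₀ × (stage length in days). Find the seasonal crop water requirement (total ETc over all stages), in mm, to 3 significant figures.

394 mm

initial: 0.35 × 2.36 × 40 = 33.04 mm
mid-season: 1.16 × 5.69 × 35 = 231.01 mm
late-season: 0.67 × 5.54 × 35 = 129.91 mm
Seasonal total = 393.96 mm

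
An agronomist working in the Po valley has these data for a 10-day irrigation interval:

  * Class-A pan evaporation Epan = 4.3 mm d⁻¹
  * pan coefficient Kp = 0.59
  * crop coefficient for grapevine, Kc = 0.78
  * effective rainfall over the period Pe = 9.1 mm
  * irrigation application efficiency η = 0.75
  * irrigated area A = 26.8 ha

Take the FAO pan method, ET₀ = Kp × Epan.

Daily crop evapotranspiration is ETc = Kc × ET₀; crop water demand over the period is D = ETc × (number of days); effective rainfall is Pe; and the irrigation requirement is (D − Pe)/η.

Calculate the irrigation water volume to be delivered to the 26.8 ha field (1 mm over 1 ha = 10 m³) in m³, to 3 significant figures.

ET₀ = 0.59 × 4.3 = 2.5370 mm/d
ETc = Kc × ET₀ = 0.78 × 2.5370 = 1.9789 mm/d
Crop demand D = ETc × 10 d = 1.9789 × 10 = 19.789 mm
D − Pe = 19.789 − 9.1 = 10.689 mm
Gross irrigation = 10.689 / 0.75 = 14.252 mm
Volume = 14.252 mm × 26.8 ha × 10 = 3819.5 m³

3820 m³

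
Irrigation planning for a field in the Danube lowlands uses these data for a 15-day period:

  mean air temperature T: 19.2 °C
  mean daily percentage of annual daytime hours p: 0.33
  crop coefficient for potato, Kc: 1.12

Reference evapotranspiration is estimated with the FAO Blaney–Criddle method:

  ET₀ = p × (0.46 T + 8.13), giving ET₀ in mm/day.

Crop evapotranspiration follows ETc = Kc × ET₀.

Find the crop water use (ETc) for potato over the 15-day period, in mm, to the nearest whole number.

94 mm

ET₀ = 0.33 × (0.46 × 19.2 + 8.13) = 0.33 × 16.962 = 5.5975 mm/d
ETc = Kc × ET₀ = 1.12 × 5.5975 = 6.2692 mm/d
Over 15 days: 6.2692 × 15 = 94.038 mm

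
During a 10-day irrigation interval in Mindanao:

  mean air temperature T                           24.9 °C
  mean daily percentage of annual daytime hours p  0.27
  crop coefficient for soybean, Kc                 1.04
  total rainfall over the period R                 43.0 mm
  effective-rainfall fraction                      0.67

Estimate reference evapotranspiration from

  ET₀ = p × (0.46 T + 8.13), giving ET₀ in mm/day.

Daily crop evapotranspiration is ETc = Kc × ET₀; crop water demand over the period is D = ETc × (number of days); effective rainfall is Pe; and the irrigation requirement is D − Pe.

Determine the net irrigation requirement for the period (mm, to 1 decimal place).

ET₀ = 0.27 × (0.46 × 24.9 + 8.13) = 0.27 × 19.584 = 5.2877 mm/d
ETc = Kc × ET₀ = 1.04 × 5.2877 = 5.4992 mm/d
Crop demand D = ETc × 10 d = 5.4992 × 10 = 54.992 mm
Pe = 0.67 × 43.0 = 28.810 mm
D − Pe = 54.992 − 28.810 = 26.182 mm

26.2 mm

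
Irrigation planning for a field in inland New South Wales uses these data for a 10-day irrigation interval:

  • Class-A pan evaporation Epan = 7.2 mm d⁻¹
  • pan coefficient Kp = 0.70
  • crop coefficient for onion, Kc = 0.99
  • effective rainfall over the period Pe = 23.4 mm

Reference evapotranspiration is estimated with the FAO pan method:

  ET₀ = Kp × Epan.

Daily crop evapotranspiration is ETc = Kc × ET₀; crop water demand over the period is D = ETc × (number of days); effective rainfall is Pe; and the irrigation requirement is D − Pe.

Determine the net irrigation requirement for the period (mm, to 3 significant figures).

ET₀ = 0.70 × 7.2 = 5.0400 mm/d
ETc = Kc × ET₀ = 0.99 × 5.0400 = 4.9896 mm/d
Crop demand D = ETc × 10 d = 4.9896 × 10 = 49.896 mm
D − Pe = 49.896 − 23.4 = 26.496 mm

26.5 mm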